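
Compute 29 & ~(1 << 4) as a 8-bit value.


29 & ~(1 << 4) = 13

13


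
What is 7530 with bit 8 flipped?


7530 ^ (1 << 8) = 7530 ^ 256 = 7274

7274


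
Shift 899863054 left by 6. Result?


0b110101101000101101001000001110 << 6 = 0b110101101000101101001000001110000000 = 57591235456

57591235456


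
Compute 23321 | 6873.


0b101101100011001 | 0b1101011011001 = 0b101101111011001 = 23513

23513


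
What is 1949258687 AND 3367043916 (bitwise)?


0b1110100001011110101001110111111 & 0b11001000101100010000001101001100 = 0b1000000001000010000001100001100 = 1075905292

1075905292


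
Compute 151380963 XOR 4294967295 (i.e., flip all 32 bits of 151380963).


151380963 ^ 4294967295 = 4143586332

4143586332


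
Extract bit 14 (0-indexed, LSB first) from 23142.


0b101101001100110, position 14 = 1

1


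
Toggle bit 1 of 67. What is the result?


67 ^ (1 << 1) = 67 ^ 2 = 65

65


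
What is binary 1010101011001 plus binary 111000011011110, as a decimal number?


1010101011001 + 111000011011110 = 1000011000110111 = 34359

34359


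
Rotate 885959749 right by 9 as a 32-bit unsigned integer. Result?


Rotate 0b110100110011101010110001000101 right by 9 (32-bit) = 0b100010100110100110011101010110 = 580544342

580544342


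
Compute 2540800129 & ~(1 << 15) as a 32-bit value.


2540800129 & ~(1 << 15) = 2540767361

2540767361


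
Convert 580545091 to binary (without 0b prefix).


580545091 = 100010100110100110101001000011 in binary

100010100110100110101001000011


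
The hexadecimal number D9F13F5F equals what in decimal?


D9F13F5F hex = 3656466271 decimal

3656466271


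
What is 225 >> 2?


0b11100001 >> 2 = 0b111000 = 56

56


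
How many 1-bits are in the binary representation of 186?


0b10111010 has 5 set bits

5


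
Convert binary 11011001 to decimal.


11011001 in decimal = 217

217


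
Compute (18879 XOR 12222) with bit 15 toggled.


Step 1: 18879 ^ 12222 = 26113
Step 2: 26113 ^ (1 << 15) = 26113 ^ 32768 = 58881

58881


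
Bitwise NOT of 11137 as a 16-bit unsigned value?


~0b10101110000001 = 0b1101010001111110 = 54398 (16-bit unsigned)

54398


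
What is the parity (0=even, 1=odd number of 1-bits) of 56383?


0b1101110000111111 has 11 ones => parity 1

1


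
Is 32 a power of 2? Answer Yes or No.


0b100000. Only one bit set => Yes

Yes


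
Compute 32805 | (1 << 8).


32805 | (1 << 8) = 32805 | 256 = 33061

33061


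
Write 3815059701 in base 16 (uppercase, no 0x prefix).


3815059701 = E36530F5 hex

E36530F5


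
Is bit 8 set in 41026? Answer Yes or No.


0b1010000001000010, bit 8 = 0. No

No


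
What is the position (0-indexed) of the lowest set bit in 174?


0b10101110. Lowest set bit at position 1

1


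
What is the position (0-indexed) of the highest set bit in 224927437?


0b1101011010000001111011001101. Highest set bit at position 27

27


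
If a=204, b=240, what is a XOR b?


204 ^ 240 = 60

60


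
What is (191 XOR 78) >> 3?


Step 1: 191 ^ 78 = 241
Step 2: 241 >> 3 = 30

30


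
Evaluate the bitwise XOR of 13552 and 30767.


0b11010011110000 ^ 0b111100000101111 = 0b100110011011111 = 19679

19679


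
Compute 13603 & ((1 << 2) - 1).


13603 & 3 = 3

3


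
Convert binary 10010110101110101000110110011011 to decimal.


10010110101110101000110110011011 in decimal = 2528808347

2528808347


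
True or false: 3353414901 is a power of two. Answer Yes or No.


0b11000111111000010000110011110101. Multiple bits set => No

No


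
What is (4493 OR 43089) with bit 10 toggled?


Step 1: 4493 | 43089 = 47581
Step 2: 47581 ^ (1 << 10) = 47581 ^ 1024 = 48605

48605


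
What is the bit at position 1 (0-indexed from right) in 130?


0b10000010, position 1 = 1

1


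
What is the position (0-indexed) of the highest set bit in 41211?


0b1010000011111011. Highest set bit at position 15

15


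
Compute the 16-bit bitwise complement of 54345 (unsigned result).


~0b1101010001001001 = 0b10101110110110 = 11190 (16-bit unsigned)

11190


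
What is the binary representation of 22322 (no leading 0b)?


22322 = 101011100110010 in binary

101011100110010


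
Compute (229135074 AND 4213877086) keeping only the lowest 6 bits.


Step 1: 229135074 & 4213877086 = 153616450
Step 2: 153616450 & 63 = 2

2


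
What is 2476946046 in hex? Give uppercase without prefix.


2476946046 = 93A3327E hex

93A3327E


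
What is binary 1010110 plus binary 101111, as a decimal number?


1010110 + 101111 = 10000101 = 133

133


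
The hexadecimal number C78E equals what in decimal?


C78E hex = 51086 decimal

51086


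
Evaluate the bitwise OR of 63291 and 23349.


0b1111011100111011 | 0b101101100110101 = 0b1111111100111111 = 65343

65343


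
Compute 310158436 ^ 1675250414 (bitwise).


0b10010011111001010010001100100 ^ 0b1100011110110100100101011101110 = 0b1110001101001101110111010001010 = 1906765450

1906765450


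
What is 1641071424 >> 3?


0b1100001110100001100001101000000 >> 3 = 0b1100001110100001100001101000 = 205133928

205133928


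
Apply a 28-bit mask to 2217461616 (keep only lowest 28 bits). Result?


2217461616 & 268435455 = 69977968

69977968


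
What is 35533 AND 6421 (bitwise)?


0b1000101011001101 & 0b1100100010101 = 0b100000000101 = 2053

2053


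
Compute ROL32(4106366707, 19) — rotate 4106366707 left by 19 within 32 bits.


Rotate 0b11110100110000100010111011110011 left by 19 (32-bit) = 0b1110111100111111010011000010001 = 2006951441

2006951441


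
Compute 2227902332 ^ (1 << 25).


2227902332 ^ (1 << 25) = 2227902332 ^ 33554432 = 2261456764

2261456764


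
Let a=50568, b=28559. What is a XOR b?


50568 ^ 28559 = 43527

43527


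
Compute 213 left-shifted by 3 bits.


0b11010101 << 3 = 0b11010101000 = 1704

1704


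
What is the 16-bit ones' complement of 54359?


54359 ^ 65535 = 11176

11176


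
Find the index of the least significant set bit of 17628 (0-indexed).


0b100010011011100. Lowest set bit at position 2

2


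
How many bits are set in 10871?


0b10101001110111 has 9 set bits

9


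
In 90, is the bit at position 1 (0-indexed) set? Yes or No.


0b1011010, bit 1 = 1. Yes

Yes


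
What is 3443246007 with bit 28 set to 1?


3443246007 | (1 << 28) = 3443246007 | 268435456 = 3711681463

3711681463


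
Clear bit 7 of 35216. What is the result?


35216 & ~(1 << 7) = 35088

35088


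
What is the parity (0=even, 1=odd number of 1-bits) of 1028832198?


0b111101010100101011101111000110 has 18 ones => parity 0

0


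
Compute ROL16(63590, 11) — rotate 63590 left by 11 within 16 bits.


Rotate 0b1111100001100110 left by 11 (16-bit) = 0b11011111000011 = 14275

14275


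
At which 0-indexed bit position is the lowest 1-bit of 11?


0b1011. Lowest set bit at position 0

0


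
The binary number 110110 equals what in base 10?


110110 in decimal = 54

54


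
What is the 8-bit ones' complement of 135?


135 ^ 255 = 120

120


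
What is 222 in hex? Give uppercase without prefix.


222 = DE hex

DE


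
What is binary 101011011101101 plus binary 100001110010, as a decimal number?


101011011101101 + 100001110010 = 101111101011111 = 24415

24415


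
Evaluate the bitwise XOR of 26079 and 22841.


0b110010111011111 ^ 0b101100100111001 = 0b11110011100110 = 15590

15590


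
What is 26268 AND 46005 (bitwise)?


0b110011010011100 & 0b1011001110110101 = 0b10001010010100 = 8852

8852


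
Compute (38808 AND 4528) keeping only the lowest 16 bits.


Step 1: 38808 & 4528 = 4496
Step 2: 4496 & 65535 = 4496

4496


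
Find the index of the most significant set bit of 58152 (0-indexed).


0b1110001100101000. Highest set bit at position 15

15


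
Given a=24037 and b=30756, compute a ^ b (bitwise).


24037 ^ 30756 = 9665

9665


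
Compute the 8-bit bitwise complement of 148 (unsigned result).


~0b10010100 = 0b1101011 = 107 (8-bit unsigned)

107


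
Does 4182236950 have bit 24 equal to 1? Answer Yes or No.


0b11111001010001111101111100010110, bit 24 = 1. Yes

Yes


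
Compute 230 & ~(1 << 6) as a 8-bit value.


230 & ~(1 << 6) = 166

166


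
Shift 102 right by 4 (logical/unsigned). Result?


0b1100110 >> 4 = 0b110 = 6

6


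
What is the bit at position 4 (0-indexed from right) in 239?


0b11101111, position 4 = 0

0


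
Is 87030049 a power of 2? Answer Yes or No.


0b101001011111111100100100001. Multiple bits set => No

No


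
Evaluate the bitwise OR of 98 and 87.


0b1100010 | 0b1010111 = 0b1110111 = 119

119


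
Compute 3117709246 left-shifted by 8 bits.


0b10111001110101000111011110111110 << 8 = 0b1011100111010100011101111011111000000000 = 798133566976

798133566976


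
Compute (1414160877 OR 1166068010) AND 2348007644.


Step 1: 1414160877 | 1166068010 = 1439361519
Step 2: 1439361519 & 2348007644 = 29540556

29540556


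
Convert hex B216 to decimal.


B216 hex = 45590 decimal

45590


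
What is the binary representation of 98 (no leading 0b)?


98 = 1100010 in binary

1100010


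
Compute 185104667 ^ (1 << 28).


185104667 ^ (1 << 28) = 185104667 ^ 268435456 = 453540123

453540123


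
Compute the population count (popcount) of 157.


0b10011101 has 5 set bits

5


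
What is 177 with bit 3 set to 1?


177 | (1 << 3) = 177 | 8 = 185

185


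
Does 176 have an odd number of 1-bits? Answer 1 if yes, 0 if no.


0b10110000 has 3 ones => parity 1

1


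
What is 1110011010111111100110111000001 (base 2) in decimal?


1110011010111111100110111000001 in decimal = 1935658433

1935658433


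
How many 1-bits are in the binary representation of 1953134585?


0b1110100011010100111011111111001 has 20 set bits

20


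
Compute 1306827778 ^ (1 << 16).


1306827778 ^ (1 << 16) = 1306827778 ^ 65536 = 1306893314

1306893314


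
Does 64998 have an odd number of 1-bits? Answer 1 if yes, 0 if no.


0b1111110111100110 has 12 ones => parity 0

0


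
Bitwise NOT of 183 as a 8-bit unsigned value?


~0b10110111 = 0b1001000 = 72 (8-bit unsigned)

72


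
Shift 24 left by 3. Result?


0b11000 << 3 = 0b11000000 = 192

192


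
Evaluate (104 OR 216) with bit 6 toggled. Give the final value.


Step 1: 104 | 216 = 248
Step 2: 248 ^ (1 << 6) = 248 ^ 64 = 184

184


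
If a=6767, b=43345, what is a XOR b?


6767 ^ 43345 = 45886

45886


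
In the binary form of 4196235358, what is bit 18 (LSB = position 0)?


0b11111010000111010111100001011110, position 18 = 1

1


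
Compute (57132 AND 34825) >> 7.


Step 1: 57132 & 34825 = 34824
Step 2: 34824 >> 7 = 272

272


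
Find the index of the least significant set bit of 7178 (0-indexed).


0b1110000001010. Lowest set bit at position 1

1


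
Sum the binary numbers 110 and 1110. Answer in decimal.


110 + 1110 = 10100 = 20

20


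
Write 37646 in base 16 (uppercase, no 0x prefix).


37646 = 930E hex

930E


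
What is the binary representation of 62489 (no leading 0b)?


62489 = 1111010000011001 in binary

1111010000011001


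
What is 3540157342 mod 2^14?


3540157342 & 16383 = 926

926


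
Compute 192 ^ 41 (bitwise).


0b11000000 ^ 0b101001 = 0b11101001 = 233

233


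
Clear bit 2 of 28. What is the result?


28 & ~(1 << 2) = 24

24


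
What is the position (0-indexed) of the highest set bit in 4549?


0b1000111000101. Highest set bit at position 12

12


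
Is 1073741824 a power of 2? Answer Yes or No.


0b1000000000000000000000000000000. Only one bit set => Yes

Yes


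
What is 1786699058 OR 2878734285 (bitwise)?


0b1101010011111101101110100110010 | 0b10101011100101011111111111001101 = 0b11101011111111111111111111111111 = 3959422975

3959422975


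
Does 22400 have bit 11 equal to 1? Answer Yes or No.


0b101011110000000, bit 11 = 0. No

No


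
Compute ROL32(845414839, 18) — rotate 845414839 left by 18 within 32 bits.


Rotate 0b110010011001000000000110110111 left by 18 (32-bit) = 0b110110111001100100110010000 = 115132816

115132816


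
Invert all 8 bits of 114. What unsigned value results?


114 ^ 255 = 141

141


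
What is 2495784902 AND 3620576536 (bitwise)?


0b10010100110000101010011111000110 & 0b11010111110011011001110100011000 = 0b10010100110000001000010100000000 = 2495644928

2495644928


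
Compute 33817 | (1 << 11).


33817 | (1 << 11) = 33817 | 2048 = 35865

35865


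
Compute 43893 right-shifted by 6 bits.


0b1010101101110101 >> 6 = 0b1010101101 = 685

685


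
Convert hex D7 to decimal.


D7 hex = 215 decimal

215


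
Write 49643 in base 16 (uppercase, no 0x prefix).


49643 = C1EB hex

C1EB


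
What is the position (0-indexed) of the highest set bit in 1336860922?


0b1001111101011101110000011111010. Highest set bit at position 30

30


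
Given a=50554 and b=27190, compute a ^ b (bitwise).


50554 ^ 27190 = 44876

44876


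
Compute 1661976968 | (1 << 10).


1661976968 | (1 << 10) = 1661976968 | 1024 = 1661977992

1661977992


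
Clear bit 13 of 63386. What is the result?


63386 & ~(1 << 13) = 55194

55194


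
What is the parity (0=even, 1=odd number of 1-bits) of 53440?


0b1101000011000000 has 5 ones => parity 1

1


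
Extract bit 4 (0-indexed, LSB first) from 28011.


0b110110101101011, position 4 = 0

0


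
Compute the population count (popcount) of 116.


0b1110100 has 4 set bits

4


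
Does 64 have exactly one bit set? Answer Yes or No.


0b1000000. Only one bit set => Yes

Yes


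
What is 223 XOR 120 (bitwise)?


0b11011111 ^ 0b1111000 = 0b10100111 = 167

167


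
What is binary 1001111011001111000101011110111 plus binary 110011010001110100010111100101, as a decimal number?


1001111011001111000101011110111 + 110011010001110100010111100101 = 10000010101011101101000011011100 = 2192494812

2192494812


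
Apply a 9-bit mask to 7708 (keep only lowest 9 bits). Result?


7708 & 511 = 28

28


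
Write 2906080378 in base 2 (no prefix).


2906080378 = 10101101001101110100010001111010 in binary

10101101001101110100010001111010


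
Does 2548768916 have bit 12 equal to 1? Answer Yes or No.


0b10010111111010110010000010010100, bit 12 = 0. No

No


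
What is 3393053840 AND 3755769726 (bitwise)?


0b11001010001111011110010010010000 & 0b11011111110111000111111101111110 = 0b11001010000111000110010000010000 = 3390858256

3390858256


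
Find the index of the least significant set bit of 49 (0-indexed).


0b110001. Lowest set bit at position 0

0


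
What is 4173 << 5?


0b1000001001101 << 5 = 0b100000100110100000 = 133536

133536


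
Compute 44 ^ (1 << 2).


44 ^ (1 << 2) = 44 ^ 4 = 40

40


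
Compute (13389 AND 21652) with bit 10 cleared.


Step 1: 13389 & 21652 = 5124
Step 2: 5124 & ~(1 << 10) = 4100

4100


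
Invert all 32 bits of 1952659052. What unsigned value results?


1952659052 ^ 4294967295 = 2342308243

2342308243


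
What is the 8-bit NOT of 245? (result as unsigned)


~0b11110101 = 0b1010 = 10 (8-bit unsigned)

10


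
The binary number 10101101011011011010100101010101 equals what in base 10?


10101101011011011010100101010101 in decimal = 2909645141

2909645141


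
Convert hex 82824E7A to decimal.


82824E7A hex = 2189577850 decimal

2189577850


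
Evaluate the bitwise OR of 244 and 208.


0b11110100 | 0b11010000 = 0b11110100 = 244

244


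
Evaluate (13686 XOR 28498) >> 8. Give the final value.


Step 1: 13686 ^ 28498 = 23076
Step 2: 23076 >> 8 = 90

90


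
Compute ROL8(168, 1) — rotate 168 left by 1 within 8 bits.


Rotate 0b10101000 left by 1 (8-bit) = 0b1010001 = 81

81


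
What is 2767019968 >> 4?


0b10100100111011010101111111000000 >> 4 = 0b1010010011101101010111111100 = 172938748

172938748


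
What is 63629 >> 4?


0b1111100010001101 >> 4 = 0b111110001000 = 3976

3976


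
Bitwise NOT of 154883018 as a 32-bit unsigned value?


~0b1001001110110101001111001010 = 0b11110110110001001010110000110101 = 4140084277 (32-bit unsigned)

4140084277


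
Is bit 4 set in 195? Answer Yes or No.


0b11000011, bit 4 = 0. No

No


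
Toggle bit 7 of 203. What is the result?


203 ^ (1 << 7) = 203 ^ 128 = 75

75


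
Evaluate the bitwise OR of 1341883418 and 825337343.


0b1001111111110111000010000011010 | 0b110001001100011010010111111111 = 0b1111111111110111010010111111111 = 2147198463

2147198463


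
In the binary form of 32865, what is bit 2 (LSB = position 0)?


0b1000000001100001, position 2 = 0

0


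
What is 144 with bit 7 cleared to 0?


144 & ~(1 << 7) = 16

16


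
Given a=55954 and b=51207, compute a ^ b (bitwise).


55954 ^ 51207 = 4757

4757


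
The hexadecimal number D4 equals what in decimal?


D4 hex = 212 decimal

212


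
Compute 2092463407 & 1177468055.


0b1111100101110000111010100101111 & 0b1000110001011101011110010010111 = 0b1000100001010000011010000000111 = 1143485447

1143485447


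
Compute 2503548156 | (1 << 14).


2503548156 | (1 << 14) = 2503548156 | 16384 = 2503564540

2503564540


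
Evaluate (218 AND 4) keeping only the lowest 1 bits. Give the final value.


Step 1: 218 & 4 = 0
Step 2: 0 & 1 = 0

0


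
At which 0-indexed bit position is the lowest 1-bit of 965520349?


0b111001100011001010101111011101. Lowest set bit at position 0

0


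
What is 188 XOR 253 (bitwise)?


0b10111100 ^ 0b11111101 = 0b1000001 = 65

65


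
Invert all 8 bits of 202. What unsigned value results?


202 ^ 255 = 53

53


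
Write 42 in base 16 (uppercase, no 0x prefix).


42 = 2A hex

2A


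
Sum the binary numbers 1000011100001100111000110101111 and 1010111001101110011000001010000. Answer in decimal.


1000011100001100111000110101111 + 1010111001101110011000001010000 = 10011010101111011010000111111111 = 2596119039

2596119039


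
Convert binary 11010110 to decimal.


11010110 in decimal = 214

214


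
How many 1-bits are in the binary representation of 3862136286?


0b11100110001100111000010111011110 has 18 set bits

18


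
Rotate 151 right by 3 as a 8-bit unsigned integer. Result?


Rotate 0b10010111 right by 3 (8-bit) = 0b11110010 = 242

242


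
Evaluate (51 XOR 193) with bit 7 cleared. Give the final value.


Step 1: 51 ^ 193 = 242
Step 2: 242 & ~(1 << 7) = 114

114


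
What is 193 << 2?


0b11000001 << 2 = 0b1100000100 = 772

772


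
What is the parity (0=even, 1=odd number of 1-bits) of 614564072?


0b100100101000011000000011101000 has 10 ones => parity 0

0


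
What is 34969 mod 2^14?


34969 & 16383 = 2201

2201


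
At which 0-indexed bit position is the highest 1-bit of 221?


0b11011101. Highest set bit at position 7

7


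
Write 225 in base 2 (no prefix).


225 = 11100001 in binary

11100001


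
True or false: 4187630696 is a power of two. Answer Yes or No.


0b11111001100110100010110001101000. Multiple bits set => No

No


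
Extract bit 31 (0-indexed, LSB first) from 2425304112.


0b10010000100011110011010000110000, position 31 = 1

1


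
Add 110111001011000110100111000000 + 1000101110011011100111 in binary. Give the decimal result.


110111001011000110100111000000 + 1000101110011011100111 = 110111010011110101000010100111 = 927944871

927944871


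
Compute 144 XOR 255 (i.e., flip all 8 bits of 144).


144 ^ 255 = 111

111


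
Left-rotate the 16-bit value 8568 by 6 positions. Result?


Rotate 0b10000101111000 left by 6 (16-bit) = 0b101111000001000 = 24072

24072


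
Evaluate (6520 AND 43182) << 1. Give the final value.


Step 1: 6520 & 43182 = 2088
Step 2: 2088 << 1 = 4176

4176


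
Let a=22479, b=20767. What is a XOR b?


22479 ^ 20767 = 1744

1744


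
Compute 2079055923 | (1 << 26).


2079055923 | (1 << 26) = 2079055923 | 67108864 = 2146164787

2146164787


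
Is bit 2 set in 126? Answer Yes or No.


0b1111110, bit 2 = 1. Yes

Yes


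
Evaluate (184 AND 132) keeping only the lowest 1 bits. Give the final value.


Step 1: 184 & 132 = 128
Step 2: 128 & 1 = 0

0


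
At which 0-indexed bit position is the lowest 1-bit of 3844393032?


0b11100101001001001100100001001000. Lowest set bit at position 3

3


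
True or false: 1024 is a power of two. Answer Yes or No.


0b10000000000. Only one bit set => Yes

Yes


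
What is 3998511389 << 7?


0b11101110010101000111000100011101 << 7 = 0b111011100101010001110001000111010000000 = 511809457792

511809457792


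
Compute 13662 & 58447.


0b11010101011110 & 0b1110010001001111 = 0b10010001001110 = 9294

9294


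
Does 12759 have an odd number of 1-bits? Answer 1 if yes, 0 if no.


0b11000111010111 has 9 ones => parity 1

1


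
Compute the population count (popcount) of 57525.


0b1110000010110101 has 8 set bits

8


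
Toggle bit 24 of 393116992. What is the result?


393116992 ^ (1 << 24) = 393116992 ^ 16777216 = 376339776

376339776


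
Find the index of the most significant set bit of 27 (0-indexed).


0b11011. Highest set bit at position 4

4


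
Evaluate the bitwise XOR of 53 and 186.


0b110101 ^ 0b10111010 = 0b10001111 = 143

143


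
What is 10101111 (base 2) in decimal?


10101111 in decimal = 175

175


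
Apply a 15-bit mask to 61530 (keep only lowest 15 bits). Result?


61530 & 32767 = 28762

28762


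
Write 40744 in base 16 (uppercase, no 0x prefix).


40744 = 9F28 hex

9F28


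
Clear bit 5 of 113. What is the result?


113 & ~(1 << 5) = 81

81


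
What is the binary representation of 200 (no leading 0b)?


200 = 11001000 in binary

11001000


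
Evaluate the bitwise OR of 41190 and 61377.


0b1010000011100110 | 0b1110111111000001 = 0b1110111111100111 = 61415

61415


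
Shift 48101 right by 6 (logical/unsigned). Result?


0b1011101111100101 >> 6 = 0b1011101111 = 751

751


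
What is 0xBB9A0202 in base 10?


BB9A0202 hex = 3147432450 decimal

3147432450


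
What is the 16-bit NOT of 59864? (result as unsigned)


~0b1110100111011000 = 0b1011000100111 = 5671 (16-bit unsigned)

5671


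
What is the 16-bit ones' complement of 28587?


28587 ^ 65535 = 36948

36948


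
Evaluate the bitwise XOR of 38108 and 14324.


0b1001010011011100 ^ 0b11011111110100 = 0b1010001100101000 = 41768

41768


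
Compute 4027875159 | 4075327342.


0b11110000000101000111111101010111 | 0b11110010111010001000111101101110 = 0b11110010111111001111111101111111 = 4076666751

4076666751


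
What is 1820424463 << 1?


0b1101100100000010111100100001111 << 1 = 0b11011001000000101111001000011110 = 3640848926

3640848926


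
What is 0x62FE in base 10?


62FE hex = 25342 decimal

25342


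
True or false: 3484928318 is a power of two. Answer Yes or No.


0b11001111101101111100100100111110. Multiple bits set => No

No


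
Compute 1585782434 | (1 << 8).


1585782434 | (1 << 8) = 1585782434 | 256 = 1585782690

1585782690


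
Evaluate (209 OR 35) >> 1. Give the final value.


Step 1: 209 | 35 = 243
Step 2: 243 >> 1 = 121

121


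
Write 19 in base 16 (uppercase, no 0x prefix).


19 = 13 hex

13


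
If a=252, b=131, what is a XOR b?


252 ^ 131 = 127

127


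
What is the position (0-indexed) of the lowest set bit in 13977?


0b11011010011001. Lowest set bit at position 0

0


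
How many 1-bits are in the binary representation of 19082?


0b100101010001010 has 6 set bits

6


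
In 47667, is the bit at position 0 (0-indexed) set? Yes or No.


0b1011101000110011, bit 0 = 1. Yes

Yes


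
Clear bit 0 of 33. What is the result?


33 & ~(1 << 0) = 32

32


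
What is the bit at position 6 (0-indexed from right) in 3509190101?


0b11010001001010011111110111010101, position 6 = 1

1


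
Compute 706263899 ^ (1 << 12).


706263899 ^ (1 << 12) = 706263899 ^ 4096 = 706259803

706259803


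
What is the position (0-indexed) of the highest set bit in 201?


0b11001001. Highest set bit at position 7

7


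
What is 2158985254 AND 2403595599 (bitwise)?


0b10000000101011111000000000100110 & 0b10001111010000111111010101001111 = 0b10000000000000111000000000000110 = 2147713030

2147713030


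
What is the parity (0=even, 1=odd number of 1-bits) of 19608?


0b100110010011000 has 6 ones => parity 0

0


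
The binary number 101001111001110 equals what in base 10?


101001111001110 in decimal = 21454

21454


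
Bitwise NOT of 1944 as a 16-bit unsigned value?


~0b11110011000 = 0b1111100001100111 = 63591 (16-bit unsigned)

63591


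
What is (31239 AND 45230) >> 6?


Step 1: 31239 & 45230 = 12294
Step 2: 12294 >> 6 = 192

192


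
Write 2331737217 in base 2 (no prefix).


2331737217 = 10001010111110110111110010000001 in binary

10001010111110110111110010000001


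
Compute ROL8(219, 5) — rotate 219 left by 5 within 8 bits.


Rotate 0b11011011 left by 5 (8-bit) = 0b1111011 = 123

123


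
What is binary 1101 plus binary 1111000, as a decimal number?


1101 + 1111000 = 10000101 = 133

133


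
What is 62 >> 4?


0b111110 >> 4 = 0b11 = 3

3


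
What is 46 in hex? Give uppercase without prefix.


46 = 2E hex

2E


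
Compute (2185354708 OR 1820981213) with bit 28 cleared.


Step 1: 2185354708 | 1820981213 = 4006215645
Step 2: 4006215645 & ~(1 << 28) = 4006215645

4006215645


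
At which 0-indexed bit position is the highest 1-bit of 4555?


0b1000111001011. Highest set bit at position 12

12


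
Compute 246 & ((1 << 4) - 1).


246 & 15 = 6

6


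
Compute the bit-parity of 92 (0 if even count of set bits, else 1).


0b1011100 has 4 ones => parity 0

0


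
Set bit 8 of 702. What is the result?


702 | (1 << 8) = 702 | 256 = 958

958


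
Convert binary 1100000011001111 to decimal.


1100000011001111 in decimal = 49359

49359


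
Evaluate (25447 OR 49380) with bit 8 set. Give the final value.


Step 1: 25447 | 49380 = 58343
Step 2: 58343 | (1 << 8) = 58343 | 256 = 58343

58343


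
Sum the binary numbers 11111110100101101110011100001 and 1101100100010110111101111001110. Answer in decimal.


11111110100101101110011100001 + 1101100100010110111101111001110 = 10001100010111100101100010101111 = 2354993327

2354993327


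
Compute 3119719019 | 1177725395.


0b10111001111100110010001001101011 | 0b1000110001100101010100111010011 = 0b11111111111100111010101111111011 = 4294159355

4294159355


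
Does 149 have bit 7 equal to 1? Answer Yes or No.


0b10010101, bit 7 = 1. Yes

Yes


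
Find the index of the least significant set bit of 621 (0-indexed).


0b1001101101. Lowest set bit at position 0

0


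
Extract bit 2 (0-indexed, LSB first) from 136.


0b10001000, position 2 = 0

0


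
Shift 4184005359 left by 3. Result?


0b11111001011000101101101011101111 << 3 = 0b11111001011000101101101011101111000 = 33472042872

33472042872


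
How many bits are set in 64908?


0b1111110110001100 has 10 set bits

10


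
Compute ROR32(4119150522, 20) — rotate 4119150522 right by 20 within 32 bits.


Rotate 0b11110101100001010011111110111010 right by 20 (32-bit) = 0b1010011111110111010111101011000 = 1409003352

1409003352


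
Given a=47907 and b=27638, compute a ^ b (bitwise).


47907 ^ 27638 = 53461

53461


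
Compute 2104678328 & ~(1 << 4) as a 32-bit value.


2104678328 & ~(1 << 4) = 2104678312

2104678312


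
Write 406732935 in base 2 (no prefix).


406732935 = 11000001111100100000010000111 in binary

11000001111100100000010000111


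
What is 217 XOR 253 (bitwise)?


0b11011001 ^ 0b11111101 = 0b100100 = 36

36


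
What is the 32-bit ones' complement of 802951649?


802951649 ^ 4294967295 = 3492015646

3492015646


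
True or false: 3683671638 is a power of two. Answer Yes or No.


0b11011011100100000101111001010110. Multiple bits set => No

No


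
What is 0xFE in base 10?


FE hex = 254 decimal

254


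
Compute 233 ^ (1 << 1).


233 ^ (1 << 1) = 233 ^ 2 = 235

235


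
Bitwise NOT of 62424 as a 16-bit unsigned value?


~0b1111001111011000 = 0b110000100111 = 3111 (16-bit unsigned)

3111


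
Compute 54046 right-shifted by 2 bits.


0b1101001100011110 >> 2 = 0b11010011000111 = 13511

13511


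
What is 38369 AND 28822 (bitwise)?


0b1001010111100001 & 0b111000010010110 = 0b1000010000000 = 4224

4224


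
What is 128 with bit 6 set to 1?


128 | (1 << 6) = 128 | 64 = 192

192


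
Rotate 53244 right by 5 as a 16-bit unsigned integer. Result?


Rotate 0b1100111111111100 right by 5 (16-bit) = 0b1110011001111111 = 59007

59007


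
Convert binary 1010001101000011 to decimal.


1010001101000011 in decimal = 41795

41795


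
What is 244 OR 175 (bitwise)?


0b11110100 | 0b10101111 = 0b11111111 = 255

255


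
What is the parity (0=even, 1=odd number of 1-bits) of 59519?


0b1110100001111111 has 11 ones => parity 1

1


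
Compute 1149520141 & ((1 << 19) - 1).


1149520141 & 524287 = 280845

280845


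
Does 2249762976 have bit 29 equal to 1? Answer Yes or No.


0b10000110000110001010100010100000, bit 29 = 0. No

No


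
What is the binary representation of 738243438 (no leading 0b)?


738243438 = 101100000000001011001101101110 in binary

101100000000001011001101101110


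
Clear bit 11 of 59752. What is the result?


59752 & ~(1 << 11) = 57704

57704


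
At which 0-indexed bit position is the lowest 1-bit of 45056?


0b1011000000000000. Lowest set bit at position 12

12


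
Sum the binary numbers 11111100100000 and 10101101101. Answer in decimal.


11111100100000 + 10101101101 = 100010010001101 = 17549

17549


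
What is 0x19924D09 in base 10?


19924D09 hex = 429018377 decimal

429018377


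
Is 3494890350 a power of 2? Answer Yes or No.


0b11010000010011111100101101101110. Multiple bits set => No

No


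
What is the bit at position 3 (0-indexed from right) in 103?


0b1100111, position 3 = 0

0


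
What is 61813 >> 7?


0b1111000101110101 >> 7 = 0b111100010 = 482

482


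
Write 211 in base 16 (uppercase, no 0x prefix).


211 = D3 hex

D3


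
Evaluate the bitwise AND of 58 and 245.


0b111010 & 0b11110101 = 0b110000 = 48

48


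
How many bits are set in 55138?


0b1101011101100010 has 9 set bits

9


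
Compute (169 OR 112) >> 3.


Step 1: 169 | 112 = 249
Step 2: 249 >> 3 = 31

31


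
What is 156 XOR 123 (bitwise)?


0b10011100 ^ 0b1111011 = 0b11100111 = 231

231


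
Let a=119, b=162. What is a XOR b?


119 ^ 162 = 213

213


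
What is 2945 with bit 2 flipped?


2945 ^ (1 << 2) = 2945 ^ 4 = 2949

2949


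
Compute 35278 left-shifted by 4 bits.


0b1000100111001110 << 4 = 0b10001001110011100000 = 564448

564448


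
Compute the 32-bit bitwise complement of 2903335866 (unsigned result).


~0b10101101000011010110001110111010 = 0b1010010111100101001110001000101 = 1391631429 (32-bit unsigned)

1391631429


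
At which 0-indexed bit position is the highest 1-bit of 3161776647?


0b10111100011101001110001000000111. Highest set bit at position 31

31


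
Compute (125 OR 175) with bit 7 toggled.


Step 1: 125 | 175 = 255
Step 2: 255 ^ (1 << 7) = 255 ^ 128 = 127

127


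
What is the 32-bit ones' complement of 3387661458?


3387661458 ^ 4294967295 = 907305837

907305837


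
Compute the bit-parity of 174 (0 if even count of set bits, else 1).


0b10101110 has 5 ones => parity 1

1


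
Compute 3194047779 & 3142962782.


0b10111110011000010100110100100011 & 0b10111011010101011100111001011110 = 0b10111010010000010100110000000010 = 3124841474

3124841474


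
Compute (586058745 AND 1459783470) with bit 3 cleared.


Step 1: 586058745 & 1459783470 = 33719080
Step 2: 33719080 & ~(1 << 3) = 33719072

33719072


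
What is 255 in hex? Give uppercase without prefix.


255 = FF hex

FF


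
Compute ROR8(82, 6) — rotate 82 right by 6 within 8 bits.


Rotate 0b1010010 right by 6 (8-bit) = 0b1001001 = 73

73


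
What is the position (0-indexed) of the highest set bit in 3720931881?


0b11011101110010001110101000101001. Highest set bit at position 31

31


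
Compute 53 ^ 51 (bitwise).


0b110101 ^ 0b110011 = 0b110 = 6

6


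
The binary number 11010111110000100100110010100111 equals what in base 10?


11010111110000100100110010100111 in decimal = 3619835047

3619835047


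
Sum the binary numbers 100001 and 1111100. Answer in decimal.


100001 + 1111100 = 10011101 = 157

157


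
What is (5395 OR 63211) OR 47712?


Step 1: 5395 | 63211 = 63483
Step 2: 63483 | 47712 = 65531

65531


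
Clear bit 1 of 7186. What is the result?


7186 & ~(1 << 1) = 7184

7184


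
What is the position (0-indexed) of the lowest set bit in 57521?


0b1110000010110001. Lowest set bit at position 0

0


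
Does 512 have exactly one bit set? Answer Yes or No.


0b1000000000. Only one bit set => Yes

Yes


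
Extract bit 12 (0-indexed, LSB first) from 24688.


0b110000001110000, position 12 = 0

0


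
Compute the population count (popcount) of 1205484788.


0b1000111110110100011110011110100 has 18 set bits

18


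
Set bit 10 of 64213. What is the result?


64213 | (1 << 10) = 64213 | 1024 = 65237

65237


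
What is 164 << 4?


0b10100100 << 4 = 0b101001000000 = 2624

2624


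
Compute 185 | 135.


0b10111001 | 0b10000111 = 0b10111111 = 191

191


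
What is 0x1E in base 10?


1E hex = 30 decimal

30


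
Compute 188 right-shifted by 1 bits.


0b10111100 >> 1 = 0b1011110 = 94

94


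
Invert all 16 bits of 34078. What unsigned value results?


34078 ^ 65535 = 31457

31457


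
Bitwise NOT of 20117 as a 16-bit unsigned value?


~0b100111010010101 = 0b1011000101101010 = 45418 (16-bit unsigned)

45418


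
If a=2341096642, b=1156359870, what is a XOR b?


2341096642 ^ 1156359870 = 3479628412

3479628412


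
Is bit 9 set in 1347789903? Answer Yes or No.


0b1010000010101011010010001001111, bit 9 = 0. No

No


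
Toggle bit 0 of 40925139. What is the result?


40925139 ^ (1 << 0) = 40925139 ^ 1 = 40925138

40925138


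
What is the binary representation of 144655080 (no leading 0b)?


144655080 = 1000100111110100001011101000 in binary

1000100111110100001011101000


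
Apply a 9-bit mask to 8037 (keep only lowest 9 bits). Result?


8037 & 511 = 357

357


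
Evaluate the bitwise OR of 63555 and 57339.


0b1111100001000011 | 0b1101111111111011 = 0b1111111111111011 = 65531

65531


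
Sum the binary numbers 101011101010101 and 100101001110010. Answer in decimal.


101011101010101 + 100101001110010 = 1010000111000111 = 41415

41415


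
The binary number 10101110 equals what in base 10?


10101110 in decimal = 174

174


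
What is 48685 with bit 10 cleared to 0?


48685 & ~(1 << 10) = 47661

47661


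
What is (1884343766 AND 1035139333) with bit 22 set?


Step 1: 1884343766 & 1035139333 = 806406404
Step 2: 806406404 | (1 << 22) = 806406404 | 4194304 = 810600708

810600708


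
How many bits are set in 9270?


0b10010000110110 has 6 set bits

6


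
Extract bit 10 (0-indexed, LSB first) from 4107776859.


0b11110100110101111011001101011011, position 10 = 0

0


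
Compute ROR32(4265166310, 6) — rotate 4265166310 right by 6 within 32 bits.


Rotate 0b11111110001110010100010111100110 right by 6 (32-bit) = 0b10011011111110001110010100010111 = 2616780055

2616780055


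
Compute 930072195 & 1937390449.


0b110111011011111100011010000011 & 0b1110011011110100011101101110001 = 0b110011011010100000001000000001 = 862585345

862585345


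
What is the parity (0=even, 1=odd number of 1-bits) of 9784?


0b10011000111000 has 6 ones => parity 0

0


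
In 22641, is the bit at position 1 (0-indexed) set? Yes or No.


0b101100001110001, bit 1 = 0. No

No


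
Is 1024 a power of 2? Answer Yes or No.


0b10000000000. Only one bit set => Yes

Yes


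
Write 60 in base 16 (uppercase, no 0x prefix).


60 = 3C hex

3C


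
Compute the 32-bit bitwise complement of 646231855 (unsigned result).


~0b100110100001001011011100101111 = 0b11011001011110110100100011010000 = 3648735440 (32-bit unsigned)

3648735440


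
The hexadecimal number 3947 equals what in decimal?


3947 hex = 14663 decimal

14663


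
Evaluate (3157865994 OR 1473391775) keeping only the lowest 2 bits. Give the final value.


Step 1: 3157865994 | 1473391775 = 4294655647
Step 2: 4294655647 & 3 = 3

3


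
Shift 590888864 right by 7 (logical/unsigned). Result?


0b100011001110000011111110100000 >> 7 = 0b10001100111000001111111 = 4616319

4616319


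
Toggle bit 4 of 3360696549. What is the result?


3360696549 ^ (1 << 4) = 3360696549 ^ 16 = 3360696565

3360696565


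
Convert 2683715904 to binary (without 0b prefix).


2683715904 = 10011111111101100100000101000000 in binary

10011111111101100100000101000000


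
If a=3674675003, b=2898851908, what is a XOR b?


3674675003 ^ 2898851908 = 2010115967

2010115967


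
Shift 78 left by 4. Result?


0b1001110 << 4 = 0b10011100000 = 1248

1248


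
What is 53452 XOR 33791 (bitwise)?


0b1101000011001100 ^ 0b1000001111111111 = 0b101001100110011 = 21299

21299


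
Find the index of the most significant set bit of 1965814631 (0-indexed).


0b1110101001010111111001101100111. Highest set bit at position 30

30


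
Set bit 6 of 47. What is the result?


47 | (1 << 6) = 47 | 64 = 111

111


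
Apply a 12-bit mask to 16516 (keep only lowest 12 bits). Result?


16516 & 4095 = 132

132


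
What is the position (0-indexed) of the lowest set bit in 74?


0b1001010. Lowest set bit at position 1

1


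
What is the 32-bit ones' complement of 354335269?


354335269 ^ 4294967295 = 3940632026

3940632026


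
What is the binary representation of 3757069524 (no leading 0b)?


3757069524 = 11011111111100000101010011010100 in binary

11011111111100000101010011010100


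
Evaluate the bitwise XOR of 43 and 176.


0b101011 ^ 0b10110000 = 0b10011011 = 155

155


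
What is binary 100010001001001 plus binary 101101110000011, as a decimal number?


100010001001001 + 101101110000011 = 1001111111001100 = 40908

40908


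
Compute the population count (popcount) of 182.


0b10110110 has 5 set bits

5


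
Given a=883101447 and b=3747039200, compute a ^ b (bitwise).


883101447 ^ 3747039200 = 3958655207

3958655207
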